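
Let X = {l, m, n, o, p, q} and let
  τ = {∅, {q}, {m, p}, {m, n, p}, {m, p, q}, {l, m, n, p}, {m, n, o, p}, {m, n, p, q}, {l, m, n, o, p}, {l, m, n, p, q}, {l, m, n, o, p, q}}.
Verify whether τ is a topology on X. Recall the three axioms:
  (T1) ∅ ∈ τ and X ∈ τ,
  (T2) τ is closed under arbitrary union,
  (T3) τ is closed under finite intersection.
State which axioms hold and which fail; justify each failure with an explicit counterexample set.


τ is NOT a topology on X.

Axiom (T1): ∅ ∈ τ? Yes; X ∈ τ? Yes.
Axiom (T2/T3): check pairwise unions and intersections of members of τ.
Counterexample for (T2): {q} ∪ {m, n, o, p} = {m, n, o, p, q} ∉ τ. Therefore τ is NOT a topology.


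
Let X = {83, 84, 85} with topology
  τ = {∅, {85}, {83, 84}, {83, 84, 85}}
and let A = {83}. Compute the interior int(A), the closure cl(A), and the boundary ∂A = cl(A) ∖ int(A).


int(A) = ∅, cl(A) = {83, 84}, ∂A = {83, 84}.

Closed sets in (X, τ) are complements of opens:
  closed(X, τ) = {∅, {85}, {83, 84}, {83, 84, 85}}.
int(A) = ⋃ {U ∈ τ : U ⊆ A}. Opens contained in A: ∅.
Taking the union of these: int(A) = ∅.
cl(A) = ⋂ {C closed : A ⊆ C}. Closed sets containing A: {83, 84}, {83, 84, 85}.
Intersecting these: cl(A) = {83, 84}.
∂A = cl(A) ∖ int(A) = {83, 84} ∖ ∅ = {83, 84}.


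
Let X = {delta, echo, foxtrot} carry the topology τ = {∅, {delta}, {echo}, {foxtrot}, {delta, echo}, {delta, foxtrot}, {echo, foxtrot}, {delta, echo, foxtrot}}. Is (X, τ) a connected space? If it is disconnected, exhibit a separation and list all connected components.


(X, τ) is disconnected; components = [{delta}, {echo}, {foxtrot}].

Find clopen sets (U ∈ τ with X ∖ U ∈ τ):
  U = ∅, X ∖ U = {delta, echo, foxtrot} — both open, so U is clopen.
  U = {delta}, X ∖ U = {echo, foxtrot} — both open, so U is clopen.
  U = {echo}, X ∖ U = {delta, foxtrot} — both open, so U is clopen.
  U = {foxtrot}, X ∖ U = {delta, echo} — both open, so U is clopen.
  U = {delta, echo}, X ∖ U = {foxtrot} — both open, so U is clopen.
  U = {delta, foxtrot}, X ∖ U = {echo} — both open, so U is clopen.
  U = {echo, foxtrot}, X ∖ U = {delta} — both open, so U is clopen.
  U = {delta, echo, foxtrot}, X ∖ U = ∅ — both open, so U is clopen.
Nontrivial clopen(s) exist: e.g. {delta}. So (X, τ) is disconnected.
Compute connected components by grouping points that agree on all clopens:
  component: {delta}
  component: {echo}
  component: {foxtrot}


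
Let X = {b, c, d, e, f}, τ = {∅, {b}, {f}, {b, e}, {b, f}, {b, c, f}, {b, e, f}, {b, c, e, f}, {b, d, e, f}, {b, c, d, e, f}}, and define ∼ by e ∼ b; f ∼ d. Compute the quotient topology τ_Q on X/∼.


X/∼ = {[b=e], [c], [d=f]}; |τ_Q| = 4.

Equivalence classes: [b=e], [c], [d=f].
Quotient map π: X → X/∼ sends b ↦ [b=e], c ↦ [c], d ↦ [d=f], e ↦ [b=e], f ↦ [d=f].
For each subset V ⊆ X/∼, compute π^{-1}(V) ⊆ X and check whether π^{-1}(V) ∈ τ. V is open in τ_Q iff π^{-1}(V) ∈ τ.
  V = {}: π^{-1}(V) = ∅ ∈ τ ✓.
  V = {[b=e]}: π^{-1}(V) = {b, e} ∈ τ ✓.
  V = {[c]}: π^{-1}(V) = {c} ∉ τ ✗.
  V = {[b=e], [c]}: π^{-1}(V) = {b, c, e} ∉ τ ✗.
  V = {[d=f]}: π^{-1}(V) = {d, f} ∉ τ ✗.
  V = {[b=e], [d=f]}: π^{-1}(V) = {b, d, e, f} ∈ τ ✓.
  V = {[c], [d=f]}: π^{-1}(V) = {c, d, f} ∉ τ ✗.
  V = {[b=e], [c], [d=f]}: π^{-1}(V) = {b, c, d, e, f} ∈ τ ✓.
Open sets in the quotient: τ_Q = {{}, {[b=e]}, {[b=e], [d=f]}, {[b=e], [c], [d=f]}} (4 elements).


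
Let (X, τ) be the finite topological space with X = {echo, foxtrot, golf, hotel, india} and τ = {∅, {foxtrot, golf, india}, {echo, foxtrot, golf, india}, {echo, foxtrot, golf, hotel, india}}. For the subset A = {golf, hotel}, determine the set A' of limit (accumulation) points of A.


A' = {echo, foxtrot, hotel, india}

For each x ∈ X, list the open sets U ∈ τ with x ∈ U, then check whether U ∩ (A ∖ {x}) ≠ ∅ for every such U.
  x = echo: opens ∋ x are {echo, foxtrot, golf, india}, {echo, foxtrot, golf, hotel, india}; each meets A ∖ {echo}, so x IS a limit point.
  x = foxtrot: opens ∋ x are {foxtrot, golf, india}, {echo, foxtrot, golf, india}, {echo, foxtrot, golf, hotel, india}; each meets A ∖ {foxtrot}, so x IS a limit point.
  x = golf: open {foxtrot, golf, india} ∋ x has {foxtrot, golf, india} ∩ (A ∖ {golf}) = ∅, so x is NOT a limit point.
  x = hotel: opens ∋ x are {echo, foxtrot, golf, hotel, india}; each meets A ∖ {hotel}, so x IS a limit point.
  x = india: opens ∋ x are {foxtrot, golf, india}, {echo, foxtrot, golf, india}, {echo, foxtrot, golf, hotel, india}; each meets A ∖ {india}, so x IS a limit point.
Collecting: A' = {echo, foxtrot, hotel, india}.


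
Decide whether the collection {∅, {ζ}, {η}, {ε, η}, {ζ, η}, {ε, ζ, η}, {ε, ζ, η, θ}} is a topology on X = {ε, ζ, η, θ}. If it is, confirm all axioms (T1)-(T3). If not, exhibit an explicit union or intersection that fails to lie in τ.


τ IS a topology on X.

Axiom (T1): ∅ ∈ τ? Yes; X ∈ τ? Yes.
Axiom (T2/T3): check pairwise unions and intersections of members of τ.
All pairwise intersections and unions checked — each lies in τ. Therefore τ satisfies (T1), (T2), (T3): it IS a topology on X.


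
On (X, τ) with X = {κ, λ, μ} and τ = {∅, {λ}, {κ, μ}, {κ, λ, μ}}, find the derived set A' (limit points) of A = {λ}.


A' = ∅

For each x ∈ X, list the open sets U ∈ τ with x ∈ U, then check whether U ∩ (A ∖ {x}) ≠ ∅ for every such U.
  x = κ: open {κ, μ} ∋ x has {κ, μ} ∩ (A ∖ {κ}) = ∅, so x is NOT a limit point.
  x = λ: open {λ} ∋ x has {λ} ∩ (A ∖ {λ}) = ∅, so x is NOT a limit point.
  x = μ: open {κ, μ} ∋ x has {κ, μ} ∩ (A ∖ {μ}) = ∅, so x is NOT a limit point.
Collecting: A' = ∅.


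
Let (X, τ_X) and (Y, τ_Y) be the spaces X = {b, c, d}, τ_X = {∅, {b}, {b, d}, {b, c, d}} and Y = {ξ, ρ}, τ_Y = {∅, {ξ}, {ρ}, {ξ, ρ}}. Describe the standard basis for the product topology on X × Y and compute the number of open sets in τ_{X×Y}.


Basis B = {∅ × ∅, {b} × {ξ}, {b} × {ρ}, {b} × {ξ, ρ}, {b, d} × {ξ}, {b, d} × {ρ}, {b, c, d} × {ξ}, {b, c, d} × {ρ}, {b, d} × {ξ, ρ}, {b, c, d} × {ξ, ρ}}; |τ_{X×Y}| = 16.

Enumerate products U × V with U ∈ τ_X, V ∈ τ_Y (deduplicated):
  ∅ × ∅ = {} (∅)
  {b} × {ξ} = {(b,ξ)}
  {b} × {ρ} = {(b,ρ)}
  {b} × {ξ, ρ} = {(b,ξ), (b,ρ)}
  {b, d} × {ξ} = {(b,ξ), (d,ξ)}
  {b, d} × {ρ} = {(b,ρ), (d,ρ)}
  {b, c, d} × {ξ} = {(b,ξ), (c,ξ), (d,ξ)}
  {b, c, d} × {ρ} = {(b,ρ), (c,ρ), (d,ρ)}
  {b, d} × {ξ, ρ} = {(b,ξ), (b,ρ), (d,ξ), (d,ρ)}
  {b, c, d} × {ξ, ρ} = {(b,ξ), (b,ρ), (c,ξ), (c,ρ), (d,ξ), (d,ρ)}
These 10 distinct sets form the basis B.
Close under arbitrary unions to get τ_{X×Y}; counting gives |τ_{X×Y}| = 16.


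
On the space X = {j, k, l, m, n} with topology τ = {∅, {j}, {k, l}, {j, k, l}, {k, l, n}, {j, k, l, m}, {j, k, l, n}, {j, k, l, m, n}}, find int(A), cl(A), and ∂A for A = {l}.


int(A) = ∅, cl(A) = {k, l, m, n}, ∂A = {k, l, m, n}.

Closed sets in (X, τ) are complements of opens:
  closed(X, τ) = {∅, {m}, {n}, {j, m}, {m, n}, {j, m, n}, {k, l, m, n}, {j, k, l, m, n}}.
int(A) = ⋃ {U ∈ τ : U ⊆ A}. Opens contained in A: ∅.
Taking the union of these: int(A) = ∅.
cl(A) = ⋂ {C closed : A ⊆ C}. Closed sets containing A: {k, l, m, n}, {j, k, l, m, n}.
Intersecting these: cl(A) = {k, l, m, n}.
∂A = cl(A) ∖ int(A) = {k, l, m, n} ∖ ∅ = {k, l, m, n}.


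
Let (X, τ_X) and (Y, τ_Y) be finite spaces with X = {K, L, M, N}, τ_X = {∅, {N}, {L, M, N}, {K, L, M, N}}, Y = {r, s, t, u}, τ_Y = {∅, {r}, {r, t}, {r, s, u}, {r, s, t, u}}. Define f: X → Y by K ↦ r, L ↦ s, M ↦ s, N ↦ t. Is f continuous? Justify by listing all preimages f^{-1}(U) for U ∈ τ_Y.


f is NOT continuous.

Compute f^{-1}(U) for each U ∈ τ_Y:
  U = ∅: f^{-1}(U) = ∅ ∈ τ_X ✓.
  U = {r}: f^{-1}(U) = {K} ∉ τ_X ✗.
  U = {r, t}: f^{-1}(U) = {K, N} ∉ τ_X ✗.
  U = {r, s, u}: f^{-1}(U) = {K, L, M} ∉ τ_X ✗.
  U = {r, s, t, u}: f^{-1}(U) = {K, L, M, N} ∈ τ_X ✓.
Found U = {r} with f^{-1}(U) = {K} not in τ_X. Therefore f is NOT continuous.


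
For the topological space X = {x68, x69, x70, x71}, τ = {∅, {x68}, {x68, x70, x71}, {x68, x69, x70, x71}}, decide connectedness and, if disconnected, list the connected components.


(X, τ) is connected.

Find clopen sets (U ∈ τ with X ∖ U ∈ τ):
  U = ∅, X ∖ U = {x68, x69, x70, x71} — both open, so U is clopen.
  U = {x68, x69, x70, x71}, X ∖ U = ∅ — both open, so U is clopen.
Only trivial clopens (∅ and X) exist, so (X, τ) is connected.
Compute connected components by grouping points that agree on all clopens:
  component: {x68, x69, x70, x71}


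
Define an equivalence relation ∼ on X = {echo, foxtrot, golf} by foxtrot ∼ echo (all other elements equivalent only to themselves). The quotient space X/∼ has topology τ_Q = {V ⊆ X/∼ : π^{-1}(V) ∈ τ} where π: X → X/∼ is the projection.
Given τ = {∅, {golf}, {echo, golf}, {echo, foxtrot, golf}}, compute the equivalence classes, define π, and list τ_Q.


X/∼ = {[echo=foxtrot], [golf]}; |τ_Q| = 3.

Equivalence classes: [echo=foxtrot], [golf].
Quotient map π: X → X/∼ sends echo ↦ [echo=foxtrot], foxtrot ↦ [echo=foxtrot], golf ↦ [golf].
For each subset V ⊆ X/∼, compute π^{-1}(V) ⊆ X and check whether π^{-1}(V) ∈ τ. V is open in τ_Q iff π^{-1}(V) ∈ τ.
  V = {}: π^{-1}(V) = ∅ ∈ τ ✓.
  V = {[echo=foxtrot]}: π^{-1}(V) = {echo, foxtrot} ∉ τ ✗.
  V = {[golf]}: π^{-1}(V) = {golf} ∈ τ ✓.
  V = {[echo=foxtrot], [golf]}: π^{-1}(V) = {echo, foxtrot, golf} ∈ τ ✓.
Open sets in the quotient: τ_Q = {{}, {[golf]}, {[echo=foxtrot], [golf]}} (3 elements).


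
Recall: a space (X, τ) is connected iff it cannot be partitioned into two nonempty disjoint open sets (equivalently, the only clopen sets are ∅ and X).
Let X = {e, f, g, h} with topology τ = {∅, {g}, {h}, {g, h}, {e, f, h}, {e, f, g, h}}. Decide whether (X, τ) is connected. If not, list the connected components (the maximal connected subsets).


(X, τ) is disconnected; components = [{g}, {e, f, h}].

Find clopen sets (U ∈ τ with X ∖ U ∈ τ):
  U = ∅, X ∖ U = {e, f, g, h} — both open, so U is clopen.
  U = {g}, X ∖ U = {e, f, h} — both open, so U is clopen.
  U = {e, f, h}, X ∖ U = {g} — both open, so U is clopen.
  U = {e, f, g, h}, X ∖ U = ∅ — both open, so U is clopen.
Nontrivial clopen(s) exist: e.g. {e, f, h}. So (X, τ) is disconnected.
Compute connected components by grouping points that agree on all clopens:
  component: {g}
  component: {e, f, h}


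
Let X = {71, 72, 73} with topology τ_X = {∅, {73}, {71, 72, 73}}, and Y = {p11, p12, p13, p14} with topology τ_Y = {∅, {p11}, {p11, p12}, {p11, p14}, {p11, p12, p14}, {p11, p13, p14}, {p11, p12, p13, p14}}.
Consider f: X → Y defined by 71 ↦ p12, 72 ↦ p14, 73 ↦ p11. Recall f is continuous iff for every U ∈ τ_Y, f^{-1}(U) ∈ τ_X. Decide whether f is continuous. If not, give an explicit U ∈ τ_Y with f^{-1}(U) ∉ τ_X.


f is NOT continuous.

Compute f^{-1}(U) for each U ∈ τ_Y:
  U = ∅: f^{-1}(U) = ∅ ∈ τ_X ✓.
  U = {p11}: f^{-1}(U) = {73} ∈ τ_X ✓.
  U = {p11, p12}: f^{-1}(U) = {71, 73} ∉ τ_X ✗.
  U = {p11, p14}: f^{-1}(U) = {72, 73} ∉ τ_X ✗.
  U = {p11, p12, p14}: f^{-1}(U) = {71, 72, 73} ∈ τ_X ✓.
  U = {p11, p13, p14}: f^{-1}(U) = {72, 73} ∉ τ_X ✗.
  U = {p11, p12, p13, p14}: f^{-1}(U) = {71, 72, 73} ∈ τ_X ✓.
Found U = {p11, p12} with f^{-1}(U) = {71, 73} not in τ_X. Therefore f is NOT continuous.


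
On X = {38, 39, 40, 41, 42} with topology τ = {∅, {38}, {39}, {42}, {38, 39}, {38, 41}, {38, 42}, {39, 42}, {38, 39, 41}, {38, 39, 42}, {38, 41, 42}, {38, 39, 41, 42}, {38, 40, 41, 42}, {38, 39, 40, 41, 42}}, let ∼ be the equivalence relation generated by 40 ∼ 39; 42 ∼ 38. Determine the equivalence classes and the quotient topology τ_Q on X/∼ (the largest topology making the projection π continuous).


X/∼ = {[38=42], [39=40], [41]}; |τ_Q| = 4.

Equivalence classes: [38=42], [39=40], [41].
Quotient map π: X → X/∼ sends 38 ↦ [38=42], 39 ↦ [39=40], 40 ↦ [39=40], 41 ↦ [41], 42 ↦ [38=42].
For each subset V ⊆ X/∼, compute π^{-1}(V) ⊆ X and check whether π^{-1}(V) ∈ τ. V is open in τ_Q iff π^{-1}(V) ∈ τ.
  V = {}: π^{-1}(V) = ∅ ∈ τ ✓.
  V = {[38=42]}: π^{-1}(V) = {38, 42} ∈ τ ✓.
  V = {[39=40]}: π^{-1}(V) = {39, 40} ∉ τ ✗.
  V = {[38=42], [39=40]}: π^{-1}(V) = {38, 39, 40, 42} ∉ τ ✗.
  V = {[41]}: π^{-1}(V) = {41} ∉ τ ✗.
  V = {[38=42], [41]}: π^{-1}(V) = {38, 41, 42} ∈ τ ✓.
  V = {[39=40], [41]}: π^{-1}(V) = {39, 40, 41} ∉ τ ✗.
  V = {[38=42], [39=40], [41]}: π^{-1}(V) = {38, 39, 40, 41, 42} ∈ τ ✓.
Open sets in the quotient: τ_Q = {{}, {[38=42]}, {[38=42], [41]}, {[38=42], [39=40], [41]}} (4 elements).


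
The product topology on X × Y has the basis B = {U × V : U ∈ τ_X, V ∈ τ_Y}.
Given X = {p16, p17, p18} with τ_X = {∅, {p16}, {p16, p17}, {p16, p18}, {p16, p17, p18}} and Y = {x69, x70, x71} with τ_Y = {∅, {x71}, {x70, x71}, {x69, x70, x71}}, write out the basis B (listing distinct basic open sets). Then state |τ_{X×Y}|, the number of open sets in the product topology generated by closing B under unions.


Basis B = {∅ × ∅, {p16} × {x71}, {p16} × {x70, x71}, {p16, p17} × {x71}, {p16, p18} × {x71}, {p16} × {x69, x70, x71}, {p16, p17, p18} × {x71}, {p16, p17} × {x70, x71}, {p16, p18} × {x70, x71}, {p16, p17} × {x69, x70, x71}, {p16, p18} × {x69, x70, x71}, {p16, p17, p18} × {x70, x71}, {p16, p17, p18} × {x69, x70, x71}}; |τ_{X×Y}| = 30.

Enumerate products U × V with U ∈ τ_X, V ∈ τ_Y (deduplicated):
  ∅ × ∅ = {} (∅)
  {p16} × {x71} = {(p16,x71)}
  {p16} × {x70, x71} = {(p16,x70), (p16,x71)}
  {p16, p17} × {x71} = {(p16,x71), (p17,x71)}
  {p16, p18} × {x71} = {(p16,x71), (p18,x71)}
  {p16} × {x69, x70, x71} = {(p16,x69), (p16,x70), (p16,x71)}
  {p16, p17, p18} × {x71} = {(p16,x71), (p17,x71), (p18,x71)}
  {p16, p17} × {x70, x71} = {(p16,x70), (p16,x71), (p17,x70), (p17,x71)}
  {p16, p18} × {x70, x71} = {(p16,x70), (p16,x71), (p18,x70), (p18,x71)}
  {p16, p17} × {x69, x70, x71} = {(p16,x69), (p16,x70), (p16,x71), (p17,x69), (p17,x70), (p17,x71)}
  {p16, p18} × {x69, x70, x71} = {(p16,x69), (p16,x70), (p16,x71), (p18,x69), (p18,x70), (p18,x71)}
  {p16, p17, p18} × {x70, x71} = {(p16,x70), (p16,x71), (p17,x70), (p17,x71), (p18,x70), (p18,x71)}
  {p16, p17, p18} × {x69, x70, x71} = {(p16,x69), (p16,x70), (p16,x71), (p17,x69), (p17,x70), (p17,x71), (p18,x69), (p18,x70), (p18,x71)}
These 13 distinct sets form the basis B.
Close under arbitrary unions to get τ_{X×Y}; counting gives |τ_{X×Y}| = 30.


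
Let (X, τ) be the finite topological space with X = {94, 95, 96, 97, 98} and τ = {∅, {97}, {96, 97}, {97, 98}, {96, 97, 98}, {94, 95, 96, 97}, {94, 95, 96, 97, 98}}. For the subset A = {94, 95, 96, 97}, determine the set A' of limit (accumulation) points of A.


A' = {94, 95, 96, 98}

For each x ∈ X, list the open sets U ∈ τ with x ∈ U, then check whether U ∩ (A ∖ {x}) ≠ ∅ for every such U.
  x = 94: opens ∋ x are {94, 95, 96, 97}, {94, 95, 96, 97, 98}; each meets A ∖ {94}, so x IS a limit point.
  x = 95: opens ∋ x are {94, 95, 96, 97}, {94, 95, 96, 97, 98}; each meets A ∖ {95}, so x IS a limit point.
  x = 96: opens ∋ x are {96, 97}, {96, 97, 98}, {94, 95, 96, 97}, {94, 95, 96, 97, 98}; each meets A ∖ {96}, so x IS a limit point.
  x = 97: open {97} ∋ x has {97} ∩ (A ∖ {97}) = ∅, so x is NOT a limit point.
  x = 98: opens ∋ x are {97, 98}, {96, 97, 98}, {94, 95, 96, 97, 98}; each meets A ∖ {98}, so x IS a limit point.
Collecting: A' = {94, 95, 96, 98}.


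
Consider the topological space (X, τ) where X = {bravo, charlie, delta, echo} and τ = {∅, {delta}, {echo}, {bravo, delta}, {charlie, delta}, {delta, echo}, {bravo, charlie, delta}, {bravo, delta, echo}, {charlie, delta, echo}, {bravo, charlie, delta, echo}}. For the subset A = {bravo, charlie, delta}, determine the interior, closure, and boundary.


int(A) = {bravo, charlie, delta}, cl(A) = {bravo, charlie, delta}, ∂A = ∅.

Closed sets in (X, τ) are complements of opens:
  closed(X, τ) = {∅, {bravo}, {charlie}, {echo}, {bravo, charlie}, {bravo, echo}, {charlie, echo}, {bravo, charlie, delta}, {bravo, charlie, echo}, {bravo, charlie, delta, echo}}.
int(A) = ⋃ {U ∈ τ : U ⊆ A}. Opens contained in A: ∅, {delta}, {bravo, delta}, {charlie, delta}, {bravo, charlie, delta}.
Taking the union of these: int(A) = {bravo, charlie, delta}.
cl(A) = ⋂ {C closed : A ⊆ C}. Closed sets containing A: {bravo, charlie, delta}, {bravo, charlie, delta, echo}.
Intersecting these: cl(A) = {bravo, charlie, delta}.
∂A = cl(A) ∖ int(A) = {bravo, charlie, delta} ∖ {bravo, charlie, delta} = ∅.


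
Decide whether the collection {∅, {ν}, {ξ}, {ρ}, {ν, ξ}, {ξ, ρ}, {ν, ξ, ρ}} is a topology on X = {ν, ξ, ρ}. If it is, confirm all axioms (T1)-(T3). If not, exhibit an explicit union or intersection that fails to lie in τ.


τ is NOT a topology on X.

Axiom (T1): ∅ ∈ τ? Yes; X ∈ τ? Yes.
Axiom (T2/T3): check pairwise unions and intersections of members of τ.
Counterexample for (T2): {ν} ∪ {ρ} = {ν, ρ} ∉ τ. Therefore τ is NOT a topology.


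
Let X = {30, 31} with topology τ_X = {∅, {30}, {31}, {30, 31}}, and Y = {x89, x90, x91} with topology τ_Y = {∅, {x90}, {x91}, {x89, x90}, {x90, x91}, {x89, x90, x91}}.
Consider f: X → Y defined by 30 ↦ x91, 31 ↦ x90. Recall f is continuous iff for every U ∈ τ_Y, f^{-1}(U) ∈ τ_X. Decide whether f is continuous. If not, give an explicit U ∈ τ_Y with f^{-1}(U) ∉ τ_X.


f IS continuous.

Compute f^{-1}(U) for each U ∈ τ_Y:
  U = ∅: f^{-1}(U) = ∅ ∈ τ_X ✓.
  U = {x90}: f^{-1}(U) = {31} ∈ τ_X ✓.
  U = {x91}: f^{-1}(U) = {30} ∈ τ_X ✓.
  U = {x89, x90}: f^{-1}(U) = {31} ∈ τ_X ✓.
  U = {x90, x91}: f^{-1}(U) = {30, 31} ∈ τ_X ✓.
  U = {x89, x90, x91}: f^{-1}(U) = {30, 31} ∈ τ_X ✓.
Every preimage lies in τ_X, so f IS continuous.


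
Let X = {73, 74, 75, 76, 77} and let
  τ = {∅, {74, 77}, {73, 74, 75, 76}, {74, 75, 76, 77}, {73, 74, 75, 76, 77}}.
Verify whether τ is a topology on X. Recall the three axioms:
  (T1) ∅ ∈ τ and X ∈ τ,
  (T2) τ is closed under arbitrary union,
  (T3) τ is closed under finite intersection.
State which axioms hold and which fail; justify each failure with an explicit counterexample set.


τ is NOT a topology on X.

Axiom (T1): ∅ ∈ τ? Yes; X ∈ τ? Yes.
Axiom (T2/T3): check pairwise unions and intersections of members of τ.
Counterexample for (T3): {74, 77} ∩ {73, 74, 75, 76} = {74} ∉ τ. Therefore τ is NOT a topology.


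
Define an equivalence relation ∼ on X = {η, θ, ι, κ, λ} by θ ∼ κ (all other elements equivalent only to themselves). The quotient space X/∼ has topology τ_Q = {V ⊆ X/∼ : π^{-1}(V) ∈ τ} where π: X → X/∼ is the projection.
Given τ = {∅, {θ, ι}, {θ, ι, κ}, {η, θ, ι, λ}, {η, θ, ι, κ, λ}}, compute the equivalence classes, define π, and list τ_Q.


X/∼ = {[η], [θ=κ], [ι], [λ]}; |τ_Q| = 3.

Equivalence classes: [η], [θ=κ], [ι], [λ].
Quotient map π: X → X/∼ sends η ↦ [η], θ ↦ [θ=κ], ι ↦ [ι], κ ↦ [θ=κ], λ ↦ [λ].
For each subset V ⊆ X/∼, compute π^{-1}(V) ⊆ X and check whether π^{-1}(V) ∈ τ. V is open in τ_Q iff π^{-1}(V) ∈ τ.
  V = {}: π^{-1}(V) = ∅ ∈ τ ✓.
  V = {[η]}: π^{-1}(V) = {η} ∉ τ ✗.
  V = {[θ=κ]}: π^{-1}(V) = {θ, κ} ∉ τ ✗.
  V = {[η], [θ=κ]}: π^{-1}(V) = {η, θ, κ} ∉ τ ✗.
  V = {[ι]}: π^{-1}(V) = {ι} ∉ τ ✗.
  V = {[η], [ι]}: π^{-1}(V) = {η, ι} ∉ τ ✗.
  V = {[θ=κ], [ι]}: π^{-1}(V) = {θ, ι, κ} ∈ τ ✓.
  V = {[η], [θ=κ], [ι]}: π^{-1}(V) = {η, θ, ι, κ} ∉ τ ✗.
  V = {[λ]}: π^{-1}(V) = {λ} ∉ τ ✗.
  V = {[η], [λ]}: π^{-1}(V) = {η, λ} ∉ τ ✗.
  V = {[θ=κ], [λ]}: π^{-1}(V) = {θ, κ, λ} ∉ τ ✗.
  V = {[η], [θ=κ], [λ]}: π^{-1}(V) = {η, θ, κ, λ} ∉ τ ✗.
  V = {[ι], [λ]}: π^{-1}(V) = {ι, λ} ∉ τ ✗.
  V = {[η], [ι], [λ]}: π^{-1}(V) = {η, ι, λ} ∉ τ ✗.
  V = {[θ=κ], [ι], [λ]}: π^{-1}(V) = {θ, ι, κ, λ} ∉ τ ✗.
  V = {[η], [θ=κ], [ι], [λ]}: π^{-1}(V) = {η, θ, ι, κ, λ} ∈ τ ✓.
Open sets in the quotient: τ_Q = {{}, {[θ=κ], [ι]}, {[η], [θ=κ], [ι], [λ]}} (3 elements).


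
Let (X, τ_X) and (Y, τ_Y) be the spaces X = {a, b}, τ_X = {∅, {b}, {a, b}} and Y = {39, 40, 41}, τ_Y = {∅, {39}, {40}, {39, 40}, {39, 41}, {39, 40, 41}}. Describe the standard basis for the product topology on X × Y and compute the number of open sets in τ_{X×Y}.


Basis B = {∅ × ∅, {b} × {39}, {b} × {40}, {a, b} × {39}, {a, b} × {40}, {b} × {39, 40}, {b} × {39, 41}, {b} × {39, 40, 41}, {a, b} × {39, 40}, {a, b} × {39, 41}, {a, b} × {39, 40, 41}}; |τ_{X×Y}| = 18.

Enumerate products U × V with U ∈ τ_X, V ∈ τ_Y (deduplicated):
  ∅ × ∅ = {} (∅)
  {b} × {39} = {(b,39)}
  {b} × {40} = {(b,40)}
  {a, b} × {39} = {(a,39), (b,39)}
  {a, b} × {40} = {(a,40), (b,40)}
  {b} × {39, 40} = {(b,39), (b,40)}
  {b} × {39, 41} = {(b,39), (b,41)}
  {b} × {39, 40, 41} = {(b,39), (b,40), (b,41)}
  {a, b} × {39, 40} = {(a,39), (a,40), (b,39), (b,40)}
  {a, b} × {39, 41} = {(a,39), (a,41), (b,39), (b,41)}
  {a, b} × {39, 40, 41} = {(a,39), (a,40), (a,41), (b,39), (b,40), (b,41)}
These 11 distinct sets form the basis B.
Close under arbitrary unions to get τ_{X×Y}; counting gives |τ_{X×Y}| = 18.


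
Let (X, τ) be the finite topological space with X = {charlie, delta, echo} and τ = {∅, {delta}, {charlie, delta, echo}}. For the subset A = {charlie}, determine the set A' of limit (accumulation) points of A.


A' = {echo}

For each x ∈ X, list the open sets U ∈ τ with x ∈ U, then check whether U ∩ (A ∖ {x}) ≠ ∅ for every such U.
  x = charlie: open {charlie, delta, echo} ∋ x has {charlie, delta, echo} ∩ (A ∖ {charlie}) = ∅, so x is NOT a limit point.
  x = delta: open {delta} ∋ x has {delta} ∩ (A ∖ {delta}) = ∅, so x is NOT a limit point.
  x = echo: opens ∋ x are {charlie, delta, echo}; each meets A ∖ {echo}, so x IS a limit point.
Collecting: A' = {echo}.


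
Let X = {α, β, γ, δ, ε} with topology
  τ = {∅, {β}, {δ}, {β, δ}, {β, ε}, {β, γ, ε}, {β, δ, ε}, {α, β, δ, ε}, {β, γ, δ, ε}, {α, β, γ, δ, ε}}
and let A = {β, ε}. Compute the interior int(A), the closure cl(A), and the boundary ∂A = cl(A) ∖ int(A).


int(A) = {β, ε}, cl(A) = {α, β, γ, ε}, ∂A = {α, γ}.

Closed sets in (X, τ) are complements of opens:
  closed(X, τ) = {∅, {α}, {γ}, {α, γ}, {α, δ}, {α, γ, δ}, {α, γ, ε}, {α, β, γ, ε}, {α, γ, δ, ε}, {α, β, γ, δ, ε}}.
int(A) = ⋃ {U ∈ τ : U ⊆ A}. Opens contained in A: ∅, {β}, {β, ε}.
Taking the union of these: int(A) = {β, ε}.
cl(A) = ⋂ {C closed : A ⊆ C}. Closed sets containing A: {α, β, γ, ε}, {α, β, γ, δ, ε}.
Intersecting these: cl(A) = {α, β, γ, ε}.
∂A = cl(A) ∖ int(A) = {α, β, γ, ε} ∖ {β, ε} = {α, γ}.


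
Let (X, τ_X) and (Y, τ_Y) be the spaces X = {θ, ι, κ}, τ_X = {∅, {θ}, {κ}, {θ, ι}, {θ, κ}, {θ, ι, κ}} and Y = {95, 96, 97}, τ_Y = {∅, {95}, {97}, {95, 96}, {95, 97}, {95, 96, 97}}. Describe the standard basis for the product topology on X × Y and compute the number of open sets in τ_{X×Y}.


Basis B = {∅ × ∅, {θ} × {95}, {θ} × {97}, {κ} × {95}, {κ} × {97}, {θ} × {95, 96}, {θ} × {95, 97}, {θ, ι} × {95}, {θ, κ} × {95}, {θ, ι} × {97}, {θ, κ} × {97}, {κ} × {95, 96}, {κ} × {95, 97}, {θ} × {95, 96, 97}, {θ, ι, κ} × {95}, {θ, ι, κ} × {97}, {κ} × {95, 96, 97}, {θ, ι} × {95, 96}, {θ, κ} × {95, 96}, {θ, ι} × {95, 97}, {θ, κ} × {95, 97}, {θ, ι} × {95, 96, 97}, {θ, κ} × {95, 96, 97}, {θ, ι, κ} × {95, 96}, {θ, ι, κ} × {95, 97}, {θ, ι, κ} × {95, 96, 97}}; |τ_{X×Y}| = 108.

Enumerate products U × V with U ∈ τ_X, V ∈ τ_Y (deduplicated):
  ∅ × ∅ = {} (∅)
  {θ} × {95} = {(θ,95)}
  {θ} × {97} = {(θ,97)}
  {κ} × {95} = {(κ,95)}
  {κ} × {97} = {(κ,97)}
  {θ} × {95, 96} = {(θ,95), (θ,96)}
  {θ} × {95, 97} = {(θ,95), (θ,97)}
  {θ, ι} × {95} = {(θ,95), (ι,95)}
  {θ, κ} × {95} = {(θ,95), (κ,95)}
  {θ, ι} × {97} = {(θ,97), (ι,97)}
  {θ, κ} × {97} = {(θ,97), (κ,97)}
  {κ} × {95, 96} = {(κ,95), (κ,96)}
  {κ} × {95, 97} = {(κ,95), (κ,97)}
  {θ} × {95, 96, 97} = {(θ,95), (θ,96), (θ,97)}
  {θ, ι, κ} × {95} = {(θ,95), (ι,95), (κ,95)}
  {θ, ι, κ} × {97} = {(θ,97), (ι,97), (κ,97)}
  {κ} × {95, 96, 97} = {(κ,95), (κ,96), (κ,97)}
  {θ, ι} × {95, 96} = {(θ,95), (θ,96), (ι,95), (ι,96)}
  {θ, κ} × {95, 96} = {(θ,95), (θ,96), (κ,95), (κ,96)}
  {θ, ι} × {95, 97} = {(θ,95), (θ,97), (ι,95), (ι,97)}
  {θ, κ} × {95, 97} = {(θ,95), (θ,97), (κ,95), (κ,97)}
  {θ, ι} × {95, 96, 97} = {(θ,95), (θ,96), (θ,97), (ι,95), (ι,96), (ι,97)}
  {θ, κ} × {95, 96, 97} = {(θ,95), (θ,96), (θ,97), (κ,95), (κ,96), (κ,97)}
  {θ, ι, κ} × {95, 96} = {(θ,95), (θ,96), (ι,95), (ι,96), (κ,95), (κ,96)}
  {θ, ι, κ} × {95, 97} = {(θ,95), (θ,97), (ι,95), (ι,97), (κ,95), (κ,97)}
  {θ, ι, κ} × {95, 96, 97} = {(θ,95), (θ,96), (θ,97), (ι,95), (ι,96), (ι,97), (κ,95), (κ,96), (κ,97)}
These 26 distinct sets form the basis B.
Close under arbitrary unions to get τ_{X×Y}; counting gives |τ_{X×Y}| = 108.


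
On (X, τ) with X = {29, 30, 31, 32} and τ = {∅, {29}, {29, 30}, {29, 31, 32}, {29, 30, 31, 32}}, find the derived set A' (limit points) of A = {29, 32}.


A' = {30, 31, 32}

For each x ∈ X, list the open sets U ∈ τ with x ∈ U, then check whether U ∩ (A ∖ {x}) ≠ ∅ for every such U.
  x = 29: open {29} ∋ x has {29} ∩ (A ∖ {29}) = ∅, so x is NOT a limit point.
  x = 30: opens ∋ x are {29, 30}, {29, 30, 31, 32}; each meets A ∖ {30}, so x IS a limit point.
  x = 31: opens ∋ x are {29, 31, 32}, {29, 30, 31, 32}; each meets A ∖ {31}, so x IS a limit point.
  x = 32: opens ∋ x are {29, 31, 32}, {29, 30, 31, 32}; each meets A ∖ {32}, so x IS a limit point.
Collecting: A' = {30, 31, 32}.


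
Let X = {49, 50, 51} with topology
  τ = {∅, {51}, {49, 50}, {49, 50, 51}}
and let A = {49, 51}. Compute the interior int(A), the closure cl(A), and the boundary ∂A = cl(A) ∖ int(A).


int(A) = {51}, cl(A) = {49, 50, 51}, ∂A = {49, 50}.

Closed sets in (X, τ) are complements of opens:
  closed(X, τ) = {∅, {51}, {49, 50}, {49, 50, 51}}.
int(A) = ⋃ {U ∈ τ : U ⊆ A}. Opens contained in A: ∅, {51}.
Taking the union of these: int(A) = {51}.
cl(A) = ⋂ {C closed : A ⊆ C}. Closed sets containing A: {49, 50, 51}.
Intersecting these: cl(A) = {49, 50, 51}.
∂A = cl(A) ∖ int(A) = {49, 50, 51} ∖ {51} = {49, 50}.


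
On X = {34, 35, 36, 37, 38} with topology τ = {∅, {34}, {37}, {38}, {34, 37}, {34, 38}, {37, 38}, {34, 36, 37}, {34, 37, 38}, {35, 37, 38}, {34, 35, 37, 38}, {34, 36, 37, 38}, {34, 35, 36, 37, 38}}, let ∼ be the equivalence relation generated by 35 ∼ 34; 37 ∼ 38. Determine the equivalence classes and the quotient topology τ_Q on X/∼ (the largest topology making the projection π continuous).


X/∼ = {[34=35], [36], [37=38]}; |τ_Q| = 4.

Equivalence classes: [34=35], [36], [37=38].
Quotient map π: X → X/∼ sends 34 ↦ [34=35], 35 ↦ [34=35], 36 ↦ [36], 37 ↦ [37=38], 38 ↦ [37=38].
For each subset V ⊆ X/∼, compute π^{-1}(V) ⊆ X and check whether π^{-1}(V) ∈ τ. V is open in τ_Q iff π^{-1}(V) ∈ τ.
  V = {}: π^{-1}(V) = ∅ ∈ τ ✓.
  V = {[34=35]}: π^{-1}(V) = {34, 35} ∉ τ ✗.
  V = {[36]}: π^{-1}(V) = {36} ∉ τ ✗.
  V = {[34=35], [36]}: π^{-1}(V) = {34, 35, 36} ∉ τ ✗.
  V = {[37=38]}: π^{-1}(V) = {37, 38} ∈ τ ✓.
  V = {[34=35], [37=38]}: π^{-1}(V) = {34, 35, 37, 38} ∈ τ ✓.
  V = {[36], [37=38]}: π^{-1}(V) = {36, 37, 38} ∉ τ ✗.
  V = {[34=35], [36], [37=38]}: π^{-1}(V) = {34, 35, 36, 37, 38} ∈ τ ✓.
Open sets in the quotient: τ_Q = {{}, {[37=38]}, {[34=35], [37=38]}, {[34=35], [36], [37=38]}} (4 elements).


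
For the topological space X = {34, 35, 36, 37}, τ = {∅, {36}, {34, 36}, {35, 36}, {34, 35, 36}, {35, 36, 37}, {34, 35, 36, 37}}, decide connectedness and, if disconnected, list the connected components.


(X, τ) is connected.

Find clopen sets (U ∈ τ with X ∖ U ∈ τ):
  U = ∅, X ∖ U = {34, 35, 36, 37} — both open, so U is clopen.
  U = {34, 35, 36, 37}, X ∖ U = ∅ — both open, so U is clopen.
Only trivial clopens (∅ and X) exist, so (X, τ) is connected.
Compute connected components by grouping points that agree on all clopens:
  component: {34, 35, 36, 37}


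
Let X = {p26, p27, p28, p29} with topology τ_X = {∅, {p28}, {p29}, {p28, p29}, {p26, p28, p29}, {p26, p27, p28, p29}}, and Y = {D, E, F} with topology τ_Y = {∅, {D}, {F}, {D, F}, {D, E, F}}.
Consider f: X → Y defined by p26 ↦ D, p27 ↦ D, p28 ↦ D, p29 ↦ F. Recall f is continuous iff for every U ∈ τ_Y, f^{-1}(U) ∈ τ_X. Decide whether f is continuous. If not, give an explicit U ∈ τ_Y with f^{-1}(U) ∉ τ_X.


f is NOT continuous.

Compute f^{-1}(U) for each U ∈ τ_Y:
  U = ∅: f^{-1}(U) = ∅ ∈ τ_X ✓.
  U = {D}: f^{-1}(U) = {p26, p27, p28} ∉ τ_X ✗.
  U = {F}: f^{-1}(U) = {p29} ∈ τ_X ✓.
  U = {D, F}: f^{-1}(U) = {p26, p27, p28, p29} ∈ τ_X ✓.
  U = {D, E, F}: f^{-1}(U) = {p26, p27, p28, p29} ∈ τ_X ✓.
Found U = {D} with f^{-1}(U) = {p26, p27, p28} not in τ_X. Therefore f is NOT continuous.


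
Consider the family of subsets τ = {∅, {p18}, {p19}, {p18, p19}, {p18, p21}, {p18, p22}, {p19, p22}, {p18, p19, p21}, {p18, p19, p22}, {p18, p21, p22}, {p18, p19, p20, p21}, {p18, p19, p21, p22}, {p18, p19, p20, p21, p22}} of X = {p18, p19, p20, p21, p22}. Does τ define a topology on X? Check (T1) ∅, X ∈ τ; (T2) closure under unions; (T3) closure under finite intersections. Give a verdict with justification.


τ is NOT a topology on X.

Axiom (T1): ∅ ∈ τ? Yes; X ∈ τ? Yes.
Axiom (T2/T3): check pairwise unions and intersections of members of τ.
Counterexample for (T3): {p18, p22} ∩ {p19, p22} = {p22} ∉ τ. Therefore τ is NOT a topology.


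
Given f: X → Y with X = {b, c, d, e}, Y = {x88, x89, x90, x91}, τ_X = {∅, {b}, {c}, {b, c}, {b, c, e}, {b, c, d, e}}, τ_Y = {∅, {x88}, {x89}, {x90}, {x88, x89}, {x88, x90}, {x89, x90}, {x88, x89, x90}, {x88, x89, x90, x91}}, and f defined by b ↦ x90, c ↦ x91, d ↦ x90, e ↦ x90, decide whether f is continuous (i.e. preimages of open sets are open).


f is NOT continuous.

Compute f^{-1}(U) for each U ∈ τ_Y:
  U = ∅: f^{-1}(U) = ∅ ∈ τ_X ✓.
  U = {x88}: f^{-1}(U) = ∅ ∈ τ_X ✓.
  U = {x89}: f^{-1}(U) = ∅ ∈ τ_X ✓.
  U = {x90}: f^{-1}(U) = {b, d, e} ∉ τ_X ✗.
  U = {x88, x89}: f^{-1}(U) = ∅ ∈ τ_X ✓.
  U = {x88, x90}: f^{-1}(U) = {b, d, e} ∉ τ_X ✗.
  U = {x89, x90}: f^{-1}(U) = {b, d, e} ∉ τ_X ✗.
  U = {x88, x89, x90}: f^{-1}(U) = {b, d, e} ∉ τ_X ✗.
  U = {x88, x89, x90, x91}: f^{-1}(U) = {b, c, d, e} ∈ τ_X ✓.
Found U = {x90} with f^{-1}(U) = {b, d, e} not in τ_X. Therefore f is NOT continuous.


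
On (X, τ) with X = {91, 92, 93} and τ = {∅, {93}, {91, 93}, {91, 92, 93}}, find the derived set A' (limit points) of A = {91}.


A' = {92}

For each x ∈ X, list the open sets U ∈ τ with x ∈ U, then check whether U ∩ (A ∖ {x}) ≠ ∅ for every such U.
  x = 91: open {91, 93} ∋ x has {91, 93} ∩ (A ∖ {91}) = ∅, so x is NOT a limit point.
  x = 92: opens ∋ x are {91, 92, 93}; each meets A ∖ {92}, so x IS a limit point.
  x = 93: open {93} ∋ x has {93} ∩ (A ∖ {93}) = ∅, so x is NOT a limit point.
Collecting: A' = {92}.


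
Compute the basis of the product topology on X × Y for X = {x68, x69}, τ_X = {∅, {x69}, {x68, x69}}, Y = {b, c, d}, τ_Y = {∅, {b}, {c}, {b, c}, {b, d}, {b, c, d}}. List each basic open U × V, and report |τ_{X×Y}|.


Basis B = {∅ × ∅, {x69} × {b}, {x69} × {c}, {x68, x69} × {b}, {x68, x69} × {c}, {x69} × {b, c}, {x69} × {b, d}, {x69} × {b, c, d}, {x68, x69} × {b, c}, {x68, x69} × {b, d}, {x68, x69} × {b, c, d}}; |τ_{X×Y}| = 18.

Enumerate products U × V with U ∈ τ_X, V ∈ τ_Y (deduplicated):
  ∅ × ∅ = {} (∅)
  {x69} × {b} = {(x69,b)}
  {x69} × {c} = {(x69,c)}
  {x68, x69} × {b} = {(x68,b), (x69,b)}
  {x68, x69} × {c} = {(x68,c), (x69,c)}
  {x69} × {b, c} = {(x69,b), (x69,c)}
  {x69} × {b, d} = {(x69,b), (x69,d)}
  {x69} × {b, c, d} = {(x69,b), (x69,c), (x69,d)}
  {x68, x69} × {b, c} = {(x68,b), (x68,c), (x69,b), (x69,c)}
  {x68, x69} × {b, d} = {(x68,b), (x68,d), (x69,b), (x69,d)}
  {x68, x69} × {b, c, d} = {(x68,b), (x68,c), (x68,d), (x69,b), (x69,c), (x69,d)}
These 11 distinct sets form the basis B.
Close under arbitrary unions to get τ_{X×Y}; counting gives |τ_{X×Y}| = 18.


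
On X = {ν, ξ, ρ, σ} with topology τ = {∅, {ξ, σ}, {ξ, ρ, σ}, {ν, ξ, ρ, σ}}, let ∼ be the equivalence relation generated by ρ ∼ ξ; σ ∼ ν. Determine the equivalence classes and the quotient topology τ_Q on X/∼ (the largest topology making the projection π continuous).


X/∼ = {[ν=σ], [ξ=ρ]}; |τ_Q| = 2.

Equivalence classes: [ν=σ], [ξ=ρ].
Quotient map π: X → X/∼ sends ν ↦ [ν=σ], ξ ↦ [ξ=ρ], ρ ↦ [ξ=ρ], σ ↦ [ν=σ].
For each subset V ⊆ X/∼, compute π^{-1}(V) ⊆ X and check whether π^{-1}(V) ∈ τ. V is open in τ_Q iff π^{-1}(V) ∈ τ.
  V = {}: π^{-1}(V) = ∅ ∈ τ ✓.
  V = {[ν=σ]}: π^{-1}(V) = {ν, σ} ∉ τ ✗.
  V = {[ξ=ρ]}: π^{-1}(V) = {ξ, ρ} ∉ τ ✗.
  V = {[ν=σ], [ξ=ρ]}: π^{-1}(V) = {ν, ξ, ρ, σ} ∈ τ ✓.
Open sets in the quotient: τ_Q = {{}, {[ν=σ], [ξ=ρ]}} (2 elements).


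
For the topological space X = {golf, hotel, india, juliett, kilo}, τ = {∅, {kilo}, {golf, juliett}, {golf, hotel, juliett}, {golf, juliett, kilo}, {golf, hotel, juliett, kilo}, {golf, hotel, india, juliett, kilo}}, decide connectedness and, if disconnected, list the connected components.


(X, τ) is connected.

Find clopen sets (U ∈ τ with X ∖ U ∈ τ):
  U = ∅, X ∖ U = {golf, hotel, india, juliett, kilo} — both open, so U is clopen.
  U = {golf, hotel, india, juliett, kilo}, X ∖ U = ∅ — both open, so U is clopen.
Only trivial clopens (∅ and X) exist, so (X, τ) is connected.
Compute connected components by grouping points that agree on all clopens:
  component: {golf, hotel, india, juliett, kilo}


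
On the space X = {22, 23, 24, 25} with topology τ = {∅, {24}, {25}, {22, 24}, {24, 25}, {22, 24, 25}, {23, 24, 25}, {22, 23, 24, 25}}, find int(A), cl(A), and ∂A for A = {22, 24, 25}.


int(A) = {22, 24, 25}, cl(A) = {22, 23, 24, 25}, ∂A = {23}.

Closed sets in (X, τ) are complements of opens:
  closed(X, τ) = {∅, {22}, {23}, {22, 23}, {23, 25}, {22, 23, 24}, {22, 23, 25}, {22, 23, 24, 25}}.
int(A) = ⋃ {U ∈ τ : U ⊆ A}. Opens contained in A: ∅, {24}, {25}, {22, 24}, {24, 25}, {22, 24, 25}.
Taking the union of these: int(A) = {22, 24, 25}.
cl(A) = ⋂ {C closed : A ⊆ C}. Closed sets containing A: {22, 23, 24, 25}.
Intersecting these: cl(A) = {22, 23, 24, 25}.
∂A = cl(A) ∖ int(A) = {22, 23, 24, 25} ∖ {22, 24, 25} = {23}.


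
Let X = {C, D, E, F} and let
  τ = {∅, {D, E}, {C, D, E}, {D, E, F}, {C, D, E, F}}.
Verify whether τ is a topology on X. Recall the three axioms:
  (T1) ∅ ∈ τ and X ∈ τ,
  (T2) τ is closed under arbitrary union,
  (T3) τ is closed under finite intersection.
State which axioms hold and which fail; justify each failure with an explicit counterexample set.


τ IS a topology on X.

Axiom (T1): ∅ ∈ τ? Yes; X ∈ τ? Yes.
Axiom (T2/T3): check pairwise unions and intersections of members of τ.
All pairwise intersections and unions checked — each lies in τ. Therefore τ satisfies (T1), (T2), (T3): it IS a topology on X.


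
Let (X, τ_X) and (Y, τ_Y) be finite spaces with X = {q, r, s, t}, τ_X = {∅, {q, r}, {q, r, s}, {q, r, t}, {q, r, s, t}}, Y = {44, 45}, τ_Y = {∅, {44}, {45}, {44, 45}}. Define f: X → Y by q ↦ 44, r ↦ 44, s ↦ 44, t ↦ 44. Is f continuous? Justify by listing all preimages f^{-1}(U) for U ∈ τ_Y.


f IS continuous.

Compute f^{-1}(U) for each U ∈ τ_Y:
  U = ∅: f^{-1}(U) = ∅ ∈ τ_X ✓.
  U = {44}: f^{-1}(U) = {q, r, s, t} ∈ τ_X ✓.
  U = {45}: f^{-1}(U) = ∅ ∈ τ_X ✓.
  U = {44, 45}: f^{-1}(U) = {q, r, s, t} ∈ τ_X ✓.
Every preimage lies in τ_X, so f IS continuous.


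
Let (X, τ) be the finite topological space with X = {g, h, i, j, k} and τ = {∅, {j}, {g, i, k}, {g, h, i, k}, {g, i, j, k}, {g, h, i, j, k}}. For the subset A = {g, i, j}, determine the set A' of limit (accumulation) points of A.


A' = {g, h, i, k}

For each x ∈ X, list the open sets U ∈ τ with x ∈ U, then check whether U ∩ (A ∖ {x}) ≠ ∅ for every such U.
  x = g: opens ∋ x are {g, i, k}, {g, h, i, k}, {g, i, j, k}, {g, h, i, j, k}; each meets A ∖ {g}, so x IS a limit point.
  x = h: opens ∋ x are {g, h, i, k}, {g, h, i, j, k}; each meets A ∖ {h}, so x IS a limit point.
  x = i: opens ∋ x are {g, i, k}, {g, h, i, k}, {g, i, j, k}, {g, h, i, j, k}; each meets A ∖ {i}, so x IS a limit point.
  x = j: open {j} ∋ x has {j} ∩ (A ∖ {j}) = ∅, so x is NOT a limit point.
  x = k: opens ∋ x are {g, i, k}, {g, h, i, k}, {g, i, j, k}, {g, h, i, j, k}; each meets A ∖ {k}, so x IS a limit point.
Collecting: A' = {g, h, i, k}.


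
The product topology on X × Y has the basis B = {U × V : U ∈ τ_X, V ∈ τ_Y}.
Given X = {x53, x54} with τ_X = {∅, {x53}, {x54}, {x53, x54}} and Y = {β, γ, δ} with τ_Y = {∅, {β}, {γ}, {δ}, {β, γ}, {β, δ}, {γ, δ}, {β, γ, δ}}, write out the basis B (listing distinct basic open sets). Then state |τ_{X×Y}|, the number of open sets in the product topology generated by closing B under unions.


Basis B = {∅ × ∅, {x53} × {β}, {x53} × {γ}, {x53} × {δ}, {x54} × {β}, {x54} × {γ}, {x54} × {δ}, {x53} × {β, γ}, {x53} × {β, δ}, {x53, x54} × {β}, {x53} × {γ, δ}, {x53, x54} × {γ}, {x53, x54} × {δ}, {x54} × {β, γ}, {x54} × {β, δ}, {x54} × {γ, δ}, {x53} × {β, γ, δ}, {x54} × {β, γ, δ}, {x53, x54} × {β, γ}, {x53, x54} × {β, δ}, {x53, x54} × {γ, δ}, {x53, x54} × {β, γ, δ}}; |τ_{X×Y}| = 64.

Enumerate products U × V with U ∈ τ_X, V ∈ τ_Y (deduplicated):
  ∅ × ∅ = {} (∅)
  {x53} × {β} = {(x53,β)}
  {x53} × {γ} = {(x53,γ)}
  {x53} × {δ} = {(x53,δ)}
  {x54} × {β} = {(x54,β)}
  {x54} × {γ} = {(x54,γ)}
  {x54} × {δ} = {(x54,δ)}
  {x53} × {β, γ} = {(x53,β), (x53,γ)}
  {x53} × {β, δ} = {(x53,β), (x53,δ)}
  {x53, x54} × {β} = {(x53,β), (x54,β)}
  {x53} × {γ, δ} = {(x53,γ), (x53,δ)}
  {x53, x54} × {γ} = {(x53,γ), (x54,γ)}
  {x53, x54} × {δ} = {(x53,δ), (x54,δ)}
  {x54} × {β, γ} = {(x54,β), (x54,γ)}
  {x54} × {β, δ} = {(x54,β), (x54,δ)}
  {x54} × {γ, δ} = {(x54,γ), (x54,δ)}
  {x53} × {β, γ, δ} = {(x53,β), (x53,γ), (x53,δ)}
  {x54} × {β, γ, δ} = {(x54,β), (x54,γ), (x54,δ)}
  {x53, x54} × {β, γ} = {(x53,β), (x53,γ), (x54,β), (x54,γ)}
  {x53, x54} × {β, δ} = {(x53,β), (x53,δ), (x54,β), (x54,δ)}
  {x53, x54} × {γ, δ} = {(x53,γ), (x53,δ), (x54,γ), (x54,δ)}
  {x53, x54} × {β, γ, δ} = {(x53,β), (x53,γ), (x53,δ), (x54,β), (x54,γ), (x54,δ)}
These 22 distinct sets form the basis B.
Close under arbitrary unions to get τ_{X×Y}; counting gives |τ_{X×Y}| = 64.


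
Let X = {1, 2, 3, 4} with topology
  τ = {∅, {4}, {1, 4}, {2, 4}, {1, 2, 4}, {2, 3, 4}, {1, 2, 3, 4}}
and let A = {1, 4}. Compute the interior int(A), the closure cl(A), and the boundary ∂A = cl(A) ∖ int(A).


int(A) = {1, 4}, cl(A) = {1, 2, 3, 4}, ∂A = {2, 3}.

Closed sets in (X, τ) are complements of opens:
  closed(X, τ) = {∅, {1}, {3}, {1, 3}, {2, 3}, {1, 2, 3}, {1, 2, 3, 4}}.
int(A) = ⋃ {U ∈ τ : U ⊆ A}. Opens contained in A: ∅, {4}, {1, 4}.
Taking the union of these: int(A) = {1, 4}.
cl(A) = ⋂ {C closed : A ⊆ C}. Closed sets containing A: {1, 2, 3, 4}.
Intersecting these: cl(A) = {1, 2, 3, 4}.
∂A = cl(A) ∖ int(A) = {1, 2, 3, 4} ∖ {1, 4} = {2, 3}.
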